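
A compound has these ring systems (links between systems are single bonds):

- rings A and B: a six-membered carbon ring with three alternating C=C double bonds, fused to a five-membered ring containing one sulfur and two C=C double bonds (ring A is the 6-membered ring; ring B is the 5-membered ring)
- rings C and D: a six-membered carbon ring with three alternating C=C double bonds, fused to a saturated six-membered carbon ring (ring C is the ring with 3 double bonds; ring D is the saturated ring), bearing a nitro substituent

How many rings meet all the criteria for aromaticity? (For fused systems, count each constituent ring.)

3

Rings A and B form a fused bicyclic system (with one sulfur) with 9 sp² atoms and 10 π electrons from ring double bonds plus a heteroatom lone pair. 10 = 4(2)+2, so the system is aromatic and both rings count as aromatic (benzothiophene).
Ring C has a continuous p-orbital overlap around the ring; 3 ring double bonds give 6 π electrons. 6 = 4(1)+2, so ring C is aromatic (benzene ring).
Ring D has four sp³ carbons, so it is not fully conjugated — not aromatic (cyclohexane ring).
Aromatic: A, B, C. Total: 3.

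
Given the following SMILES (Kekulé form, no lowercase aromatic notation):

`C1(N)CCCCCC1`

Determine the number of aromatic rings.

0

The SMILES encodes a seven-membered saturated carbon ring.
The 7-membered ring has only sp³ atoms, so it is not fully conjugated — not aromatic (cycloheptane).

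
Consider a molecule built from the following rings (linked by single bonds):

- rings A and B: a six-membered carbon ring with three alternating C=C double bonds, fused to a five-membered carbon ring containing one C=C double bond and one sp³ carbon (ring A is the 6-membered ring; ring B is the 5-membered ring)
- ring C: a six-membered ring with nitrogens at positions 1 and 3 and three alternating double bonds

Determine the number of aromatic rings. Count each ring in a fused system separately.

Ring A is planar and fully conjugated; 3 ring double bonds give 6 π electrons. That satisfies 4n+2 with n=1, so ring A is aromatic (benzene ring).
Ring B has one sp³ carbon, so it is not fully conjugated — not aromatic (cyclopentene ring).
Ring C is planar and fully conjugated; 3 ring double bonds give 6 π electrons. Since 6 = 4n+2 (n=1), ring C is aromatic (pyrimidine).
Aromatic: A, C. Total: 2.

2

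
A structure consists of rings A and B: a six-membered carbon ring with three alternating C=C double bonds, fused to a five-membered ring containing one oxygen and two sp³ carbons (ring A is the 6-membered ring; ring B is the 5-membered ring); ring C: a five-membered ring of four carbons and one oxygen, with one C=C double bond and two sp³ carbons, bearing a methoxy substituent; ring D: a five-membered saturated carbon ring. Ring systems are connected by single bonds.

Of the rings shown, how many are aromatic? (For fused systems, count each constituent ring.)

1

Ring A is fully conjugated (every ring atom contributes a p orbital); 3 ring double bonds give 6 π electrons. 6 = 4(1)+2, so ring A is aromatic (benzene ring).
Ring B has two sp³ carbons, so it is not fully conjugated — not aromatic (oxolane ring).
Ring C has two sp³ carbons, so it is not fully conjugated — not aromatic (2,3-dihydrofuran).
Ring D has only sp³ atoms, so it is not fully conjugated — not aromatic (cyclopentane).
Aromatic: A. Total: 1.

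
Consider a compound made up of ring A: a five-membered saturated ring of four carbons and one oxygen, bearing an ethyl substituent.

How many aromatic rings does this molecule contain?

Ring A has only sp³ atoms, so it is not fully conjugated — not aromatic (tetrahydrofuran).

0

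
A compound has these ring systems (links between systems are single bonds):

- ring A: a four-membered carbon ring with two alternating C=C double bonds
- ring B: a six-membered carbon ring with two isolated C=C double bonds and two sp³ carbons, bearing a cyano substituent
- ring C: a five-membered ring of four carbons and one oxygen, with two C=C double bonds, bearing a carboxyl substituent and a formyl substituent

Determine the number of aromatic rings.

1

Ring A has only sp² ring atoms; a planar conformation would have a fully conjugated π system of 4 electrons. But 4 = 4(1), which is 4n not 4n+2, so ring A is not aromatic (cyclobutadiene) — cyclobutadiene is antiaromatic and distorts to a rectangle.
Ring B has two sp³ carbons, so it is not fully conjugated — not aromatic (1,4-cyclohexadiene).
Ring C is planar and fully conjugated; 2 ring double bonds (4 π electrons) plus a heteroatom lone pair (2) give 6 π electrons. Since 6 = 4n+2 (n=1), ring C is aromatic (furan).
Aromatic: C. Total: 1.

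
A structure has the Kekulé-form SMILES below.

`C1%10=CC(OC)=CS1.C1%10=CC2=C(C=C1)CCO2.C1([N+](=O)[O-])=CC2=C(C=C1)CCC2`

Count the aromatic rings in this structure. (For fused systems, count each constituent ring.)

3

The SMILES encodes a five-membered ring of four carbons and one sulfur, with two C=C double bonds; a six-membered carbon ring with three alternating C=C double bonds, fused to a five-membered ring containing one oxygen and two sp³ carbons; a six-membered carbon ring with three alternating C=C double bonds, fused to a saturated five-membered carbon ring.
The 5-membered ring with one sulfur has a continuous p-orbital overlap around the ring; 2 ring double bonds (4 π electrons) plus a heteroatom lone pair (2) give 6 π electrons. That satisfies 4n+2 with n=1, so it is aromatic (thiophene).
The 6-membered ring is planar and fully conjugated; 3 ring double bonds give 6 π electrons. 6 = 4(1)+2, so it is aromatic (benzene ring).
The 5-membered ring with one oxygen has two sp³ carbons, so it is not fully conjugated — not aromatic (oxolane ring).
The second 6-membered ring is planar and fully conjugated; 3 ring double bonds give 6 π electrons. Since 6 = 4n+2 (n=1), it is aromatic (benzene ring).
The 5-membered ring has three sp³ carbons, so it is not fully conjugated — not aromatic (cyclopentane ring).
3 of the 5 rings are aromatic. Total: 3.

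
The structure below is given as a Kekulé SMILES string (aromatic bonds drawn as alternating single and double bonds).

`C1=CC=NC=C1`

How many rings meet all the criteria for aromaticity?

The SMILES encodes a six-membered ring of five carbons and one nitrogen with three alternating double bonds.
The 6-membered ring with one nitrogen is planar and fully conjugated; 3 ring double bonds give 6 π electrons. That satisfies 4n+2 with n=1, so it is aromatic (pyridine).

1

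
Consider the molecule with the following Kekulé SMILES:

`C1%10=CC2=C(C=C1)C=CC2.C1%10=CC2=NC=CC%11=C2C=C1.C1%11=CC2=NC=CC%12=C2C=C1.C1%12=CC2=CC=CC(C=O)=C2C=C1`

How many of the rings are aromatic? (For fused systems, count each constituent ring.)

The SMILES encodes a six-membered carbon ring with three alternating C=C double bonds, fused to a five-membered carbon ring containing one C=C double bond and one sp³ carbon; two fused six-membered rings, each with three alternating double bonds; one ring is all carbon and the other has one ring nitrogen; two fused six-membered rings, each with three alternating double bonds; one ring is all carbon and the other has one ring nitrogen; two fused six-membered carbon rings, each with three alternating C=C double bonds.
The 6-membered ring is fully conjugated (every ring atom contributes a p orbital); 3 ring double bonds give 6 π electrons. That satisfies 4n+2 with n=1, so it is aromatic (benzene ring).
The 5-membered ring has one sp³ carbon, so it is not fully conjugated — not aromatic (cyclopentene ring).
The fused 6/6-membered bicyclic (with one nitrogen) is a single π system with 10 sp² atoms and 10 π electrons from ring double bonds. 10 = 4(2)+2, so the system is aromatic and both rings count as aromatic (quinoline).
The fused 6/6-membered bicyclic (with one nitrogen) is a single π system with 10 sp² atoms and 10 π electrons from ring double bonds. 10 = 4(2)+2, so the system is aromatic and both rings count as aromatic (quinoline).
The fused 6/6-membered bicyclic is a single π system with 10 sp² atoms and 10 π electrons from ring double bonds. 10 = 4(2)+2, so the system is aromatic and both rings count as aromatic (naphthalene).
7 of the 8 rings are aromatic. Total: 7.

7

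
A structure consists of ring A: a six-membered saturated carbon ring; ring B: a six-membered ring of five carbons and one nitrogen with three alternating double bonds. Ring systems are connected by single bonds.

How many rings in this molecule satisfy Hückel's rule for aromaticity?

Ring A has only sp³ atoms, so it is not fully conjugated — not aromatic (cyclohexane).
Ring B is fully conjugated (every ring atom contributes a p orbital); 3 ring double bonds give 6 π electrons. 6 = 4(1)+2, so ring B is aromatic (pyridine).
Aromatic: B. Total: 1.

1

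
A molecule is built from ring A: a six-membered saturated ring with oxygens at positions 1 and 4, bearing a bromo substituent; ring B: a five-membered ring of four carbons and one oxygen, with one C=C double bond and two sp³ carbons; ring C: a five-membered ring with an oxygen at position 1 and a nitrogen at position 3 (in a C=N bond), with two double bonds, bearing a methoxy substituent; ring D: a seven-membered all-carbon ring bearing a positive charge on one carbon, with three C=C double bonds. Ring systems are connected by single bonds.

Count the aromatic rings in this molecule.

2

Ring A has only sp³ atoms, so it is not fully conjugated — not aromatic (1,4-dioxane).
Ring B has two sp³ carbons, so it is not fully conjugated — not aromatic (2,3-dihydrofuran).
Ring C is fully conjugated (every ring atom contributes a p orbital); 2 ring double bonds (4 π electrons) plus a heteroatom lone pair (2) give 6 π electrons. 6 = 4(1)+2, so ring C is aromatic (oxazole).
Ring D has a continuous p-orbital overlap around the ring; 3 ring double bonds (6 π electrons) plus the carbocation's empty p orbital (0, but keeps the ring conjugated) give 6 π electrons. That satisfies 4n+2 with n=1, so ring D is aromatic (tropylium cation).
Aromatic: C, D. Total: 2.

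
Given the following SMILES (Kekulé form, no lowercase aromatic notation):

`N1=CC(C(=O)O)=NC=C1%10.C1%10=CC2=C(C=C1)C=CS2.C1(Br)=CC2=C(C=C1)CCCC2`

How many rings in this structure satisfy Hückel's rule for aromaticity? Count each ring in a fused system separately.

The SMILES encodes a six-membered ring with nitrogens at positions 1 and 4 and three alternating double bonds; a six-membered carbon ring with three alternating C=C double bonds, fused to a five-membered ring containing one sulfur and two C=C double bonds; a six-membered carbon ring with three alternating C=C double bonds, fused to a saturated six-membered carbon ring.
The 6-membered ring with two nitrogens (1,4) has a continuous p-orbital overlap around the ring; 3 ring double bonds give 6 π electrons. That satisfies 4n+2 with n=1, so it is aromatic (pyrazine).
The fused 6/5-membered bicyclic (with one sulfur) is a single π system with 9 sp² atoms and 10 π electrons from ring double bonds plus a heteroatom lone pair. 10 = 4(2)+2, so the system is aromatic and both rings count as aromatic (benzothiophene).
The 6-membered ring is planar and fully conjugated; 3 ring double bonds give 6 π electrons. That satisfies 4n+2 with n=1, so it is aromatic (benzene ring).
The second 6-membered ring has four sp³ carbons, so it is not fully conjugated — not aromatic (cyclohexane ring).
4 of the 5 rings are aromatic. Total: 4.

4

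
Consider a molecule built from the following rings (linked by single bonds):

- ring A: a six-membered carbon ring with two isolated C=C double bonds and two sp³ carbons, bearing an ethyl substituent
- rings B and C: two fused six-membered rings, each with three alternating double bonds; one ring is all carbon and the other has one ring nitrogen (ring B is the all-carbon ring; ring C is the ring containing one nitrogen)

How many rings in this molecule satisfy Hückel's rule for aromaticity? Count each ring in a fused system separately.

2

Ring A has two sp³ carbons, so it is not fully conjugated — not aromatic (1,4-cyclohexadiene).
Rings B and C form a fused bicyclic system (with one nitrogen) with 10 sp² atoms and 10 π electrons from ring double bonds. 10 = 4(2)+2, so the system is aromatic and both rings count as aromatic (quinoline).
Aromatic: B, C. Total: 2.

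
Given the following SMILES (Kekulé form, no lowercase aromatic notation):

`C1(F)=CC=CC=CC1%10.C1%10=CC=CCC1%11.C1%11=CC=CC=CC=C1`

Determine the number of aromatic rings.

0

The SMILES encodes a seven-membered carbon ring with three C=C double bonds and one sp³ carbon; a six-membered carbon ring with two conjugated C=C double bonds and two sp³ carbons; an eight-membered carbon ring with four alternating C=C double bonds.
The 7-membered ring has one sp³ carbon, so it is not fully conjugated — not aromatic (cycloheptatriene).
The 6-membered ring has two sp³ carbons, so it is not fully conjugated — not aromatic (1,3-cyclohexadiene).
The 8-membered ring has only sp² ring atoms; a planar conformation would have a fully conjugated π system of 8 electrons. But 8 = 4(2), which is 4n not 4n+2, so it is not aromatic (cyclooctatetraene) — cyclooctatetraene distorts into a non-planar tub to avoid antiaromaticity.
None of the rings are aromatic. Total: 0.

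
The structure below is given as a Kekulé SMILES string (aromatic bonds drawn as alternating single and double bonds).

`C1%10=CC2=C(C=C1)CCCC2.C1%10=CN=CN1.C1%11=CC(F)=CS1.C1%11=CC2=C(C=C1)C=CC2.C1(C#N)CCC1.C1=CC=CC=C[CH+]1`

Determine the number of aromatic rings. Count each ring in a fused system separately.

5

The SMILES encodes a six-membered carbon ring with three alternating C=C double bonds, fused to a saturated six-membered carbon ring; a five-membered ring with nitrogens at positions 1 and 3 (one bearing H, one in a C=N bond) and two double bonds; a five-membered ring of four carbons and one sulfur, with two C=C double bonds; a six-membered carbon ring with three alternating C=C double bonds, fused to a five-membered carbon ring containing one C=C double bond and one sp³ carbon; a four-membered saturated carbon ring; a seven-membered all-carbon ring bearing a positive charge on one carbon, with three C=C double bonds.
The 6-membered ring is planar and fully conjugated; 3 ring double bonds give 6 π electrons. 6 = 4(1)+2, so it is aromatic (benzene ring).
The second 6-membered ring has four sp³ carbons, so it is not fully conjugated — not aromatic (cyclohexane ring).
The 5-membered ring with two nitrogens (one N–H, one =N–) is fully conjugated (every ring atom contributes a p orbital); 2 ring double bonds (4 π electrons) plus a heteroatom lone pair (2) give 6 π electrons. Since 6 = 4n+2 (n=1), it is aromatic (imidazole).
The 5-membered ring with one sulfur is fully conjugated (every ring atom contributes a p orbital); 2 ring double bonds (4 π electrons) plus a heteroatom lone pair (2) give 6 π electrons. Since 6 = 4n+2 (n=1), it is aromatic (thiophene).
The third 6-membered ring is fully conjugated (every ring atom contributes a p orbital); 3 ring double bonds give 6 π electrons. That satisfies 4n+2 with n=1, so it is aromatic (benzene ring).
The 5-membered ring has one sp³ carbon, so it is not fully conjugated — not aromatic (cyclopentene ring).
The 4-membered ring has only sp³ atoms, so it is not fully conjugated — not aromatic (cyclobutane).
The 7-membered ring is planar and fully conjugated; 3 ring double bonds (6 π electrons) plus the carbocation's empty p orbital (0, but keeps the ring conjugated) give 6 π electrons. 6 = 4(1)+2, so it is aromatic (tropylium cation).
5 of the 8 rings are aromatic. Total: 5.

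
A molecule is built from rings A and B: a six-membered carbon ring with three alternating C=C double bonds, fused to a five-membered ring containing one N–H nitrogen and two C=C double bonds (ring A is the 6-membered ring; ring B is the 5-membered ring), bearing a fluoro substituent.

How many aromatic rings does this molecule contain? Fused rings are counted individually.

Rings A and B form a fused bicyclic system (with one N–H) with 9 sp² atoms and 10 π electrons from ring double bonds plus a heteroatom lone pair. 10 = 4(2)+2, so the system is aromatic and both rings count as aromatic (indole).
Aromatic: A, B. Total: 2.

2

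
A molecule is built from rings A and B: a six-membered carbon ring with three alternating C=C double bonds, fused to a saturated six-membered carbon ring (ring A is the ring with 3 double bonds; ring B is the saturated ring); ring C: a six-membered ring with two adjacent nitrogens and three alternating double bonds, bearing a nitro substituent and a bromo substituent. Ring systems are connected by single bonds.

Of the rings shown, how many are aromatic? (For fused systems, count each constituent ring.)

Ring A has a continuous p-orbital overlap around the ring; 3 ring double bonds give 6 π electrons. Since 6 = 4n+2 (n=1), ring A is aromatic (benzene ring).
Ring B has four sp³ carbons, so it is not fully conjugated — not aromatic (cyclohexane ring).
Ring C is planar and fully conjugated; 3 ring double bonds give 6 π electrons. Since 6 = 4n+2 (n=1), ring C is aromatic (pyridazine).
Aromatic: A, C. Total: 2.

2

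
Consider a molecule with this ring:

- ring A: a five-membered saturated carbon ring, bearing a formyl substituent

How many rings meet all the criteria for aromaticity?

Ring A has only sp³ atoms, so it is not fully conjugated — not aromatic (cyclopentane).

0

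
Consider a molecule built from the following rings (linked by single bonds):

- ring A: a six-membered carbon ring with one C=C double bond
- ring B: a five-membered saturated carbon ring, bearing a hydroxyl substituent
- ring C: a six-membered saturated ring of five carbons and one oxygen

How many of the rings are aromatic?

0

Ring A has four sp³ carbons, so it is not fully conjugated — not aromatic (cyclohexene).
Ring B has only sp³ atoms, so it is not fully conjugated — not aromatic (cyclopentane).
Ring C has only sp³ atoms, so it is not fully conjugated — not aromatic (tetrahydropyran).
No ring is aromatic. Total: 0.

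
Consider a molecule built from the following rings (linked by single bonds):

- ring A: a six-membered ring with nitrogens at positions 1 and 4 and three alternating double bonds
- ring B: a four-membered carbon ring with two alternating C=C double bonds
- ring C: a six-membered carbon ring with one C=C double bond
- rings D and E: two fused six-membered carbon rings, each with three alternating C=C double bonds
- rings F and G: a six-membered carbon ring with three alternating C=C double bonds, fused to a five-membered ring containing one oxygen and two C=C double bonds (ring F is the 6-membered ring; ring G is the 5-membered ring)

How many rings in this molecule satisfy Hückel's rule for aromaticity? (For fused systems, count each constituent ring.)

Ring A has a continuous p-orbital overlap around the ring; 3 ring double bonds give 6 π electrons. 6 = 4(1)+2, so ring A is aromatic (pyrazine).
Ring B has only sp² ring atoms; a planar conformation would have a fully conjugated π system of 4 electrons. But 4 = 4(1), which is 4n not 4n+2, so ring B is not aromatic (cyclobutadiene) — cyclobutadiene is antiaromatic and distorts to a rectangle.
Ring C has four sp³ carbons, so it is not fully conjugated — not aromatic (cyclohexene).
Rings D and E form a fused bicyclic system with 10 sp² atoms and 10 π electrons from ring double bonds. 10 = 4(2)+2, so the system is aromatic and both rings count as aromatic (naphthalene).
Rings F and G form a fused bicyclic system (with one oxygen) with 9 sp² atoms and 10 π electrons from ring double bonds plus a heteroatom lone pair. 10 = 4(2)+2, so the system is aromatic and both rings count as aromatic (benzofuran).
Aromatic: A, D, E, F, G. Total: 5.

5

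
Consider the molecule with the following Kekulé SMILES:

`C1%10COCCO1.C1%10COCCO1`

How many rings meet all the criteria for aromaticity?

The SMILES encodes a six-membered saturated ring with oxygens at positions 1 and 4; a six-membered saturated ring with oxygens at positions 1 and 4.
The 6-membered ring with two oxygens (1,4) has only sp³ atoms, so it is not fully conjugated — not aromatic (1,4-dioxane).
The second 6-membered ring with two oxygens (1,4) has only sp³ atoms, so it is not fully conjugated — not aromatic (1,4-dioxane).
None of the rings are aromatic. Total: 0.

0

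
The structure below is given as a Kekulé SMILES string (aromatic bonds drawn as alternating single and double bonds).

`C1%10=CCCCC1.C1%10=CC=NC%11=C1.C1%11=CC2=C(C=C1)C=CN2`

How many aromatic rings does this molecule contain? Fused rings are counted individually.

3

The SMILES encodes a six-membered carbon ring with one C=C double bond; a six-membered ring of five carbons and one nitrogen with three alternating double bonds; a six-membered carbon ring with three alternating C=C double bonds, fused to a five-membered ring containing one N–H nitrogen and two C=C double bonds.
The 6-membered ring has four sp³ carbons, so it is not fully conjugated — not aromatic (cyclohexene).
The 6-membered ring with one nitrogen is fully conjugated (every ring atom contributes a p orbital); 3 ring double bonds give 6 π electrons. That satisfies 4n+2 with n=1, so it is aromatic (pyridine).
The fused 6/5-membered bicyclic (with one N–H) is a single π system with 9 sp² atoms and 10 π electrons from ring double bonds plus a heteroatom lone pair. 10 = 4(2)+2, so the system is aromatic and both rings count as aromatic (indole).
3 of the 4 rings are aromatic. Total: 3.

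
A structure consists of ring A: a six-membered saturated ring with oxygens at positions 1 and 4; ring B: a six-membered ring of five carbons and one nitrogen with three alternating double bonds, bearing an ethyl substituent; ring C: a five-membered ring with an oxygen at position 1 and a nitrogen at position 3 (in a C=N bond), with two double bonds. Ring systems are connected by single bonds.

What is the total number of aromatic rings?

Ring A has only sp³ atoms, so it is not fully conjugated — not aromatic (1,4-dioxane).
Ring B has a continuous p-orbital overlap around the ring; 3 ring double bonds give 6 π electrons. Since 6 = 4n+2 (n=1), ring B is aromatic (pyridine).
Ring C is fully conjugated (every ring atom contributes a p orbital); 2 ring double bonds (4 π electrons) plus a heteroatom lone pair (2) give 6 π electrons. 6 = 4(1)+2, so ring C is aromatic (oxazole).
Aromatic: B, C. Total: 2.

2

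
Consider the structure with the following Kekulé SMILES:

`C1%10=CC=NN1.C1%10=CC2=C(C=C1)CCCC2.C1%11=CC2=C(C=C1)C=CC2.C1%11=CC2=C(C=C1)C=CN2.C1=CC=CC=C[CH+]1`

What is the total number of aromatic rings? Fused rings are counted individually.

The SMILES encodes a five-membered ring with two adjacent nitrogens (one bearing H, one in a double bond) and two double bonds; a six-membered carbon ring with three alternating C=C double bonds, fused to a saturated six-membered carbon ring; a six-membered carbon ring with three alternating C=C double bonds, fused to a five-membered carbon ring containing one C=C double bond and one sp³ carbon; a six-membered carbon ring with three alternating C=C double bonds, fused to a five-membered ring containing one N–H nitrogen and two C=C double bonds; a seven-membered all-carbon ring bearing a positive charge on one carbon, with three C=C double bonds.
The 5-membered ring with two adjacent nitrogens (one N–H, one =N–) is fully conjugated (every ring atom contributes a p orbital); 2 ring double bonds (4 π electrons) plus a heteroatom lone pair (2) give 6 π electrons. Since 6 = 4n+2 (n=1), it is aromatic (pyrazole).
The 6-membered ring is planar and fully conjugated; 3 ring double bonds give 6 π electrons. Since 6 = 4n+2 (n=1), it is aromatic (benzene ring).
The second 6-membered ring has four sp³ carbons, so it is not fully conjugated — not aromatic (cyclohexane ring).
The third 6-membered ring is fully conjugated (every ring atom contributes a p orbital); 3 ring double bonds give 6 π electrons. That satisfies 4n+2 with n=1, so it is aromatic (benzene ring).
The 5-membered ring has one sp³ carbon, so it is not fully conjugated — not aromatic (cyclopentene ring).
The fused 6/5-membered bicyclic (with one N–H) is a single π system with 9 sp² atoms and 10 π electrons from ring double bonds plus a heteroatom lone pair. 10 = 4(2)+2, so the system is aromatic and both rings count as aromatic (indole).
The 7-membered ring is planar and fully conjugated; 3 ring double bonds (6 π electrons) plus the carbocation's empty p orbital (0, but keeps the ring conjugated) give 6 π electrons. That satisfies 4n+2 with n=1, so it is aromatic (tropylium cation).
6 of the 8 rings are aromatic. Total: 6.

6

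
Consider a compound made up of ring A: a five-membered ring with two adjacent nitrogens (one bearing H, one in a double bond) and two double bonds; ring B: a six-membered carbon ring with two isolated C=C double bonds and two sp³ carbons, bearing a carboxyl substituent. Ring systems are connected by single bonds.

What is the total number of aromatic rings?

Ring A has a continuous p-orbital overlap around the ring; 2 ring double bonds (4 π electrons) plus a heteroatom lone pair (2) give 6 π electrons. Since 6 = 4n+2 (n=1), ring A is aromatic (pyrazole).
Ring B has two sp³ carbons, so it is not fully conjugated — not aromatic (1,4-cyclohexadiene).
Aromatic: A. Total: 1.

1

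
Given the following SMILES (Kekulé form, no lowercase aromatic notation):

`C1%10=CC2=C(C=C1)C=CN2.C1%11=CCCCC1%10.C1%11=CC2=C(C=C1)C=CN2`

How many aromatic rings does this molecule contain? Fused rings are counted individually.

4

The SMILES encodes a six-membered carbon ring with three alternating C=C double bonds, fused to a five-membered ring containing one N–H nitrogen and two C=C double bonds; a six-membered carbon ring with one C=C double bond; a six-membered carbon ring with three alternating C=C double bonds, fused to a five-membered ring containing one N–H nitrogen and two C=C double bonds.
The fused 6/5-membered bicyclic (with one N–H) is a single π system with 9 sp² atoms and 10 π electrons from ring double bonds plus a heteroatom lone pair. 10 = 4(2)+2, so the system is aromatic and both rings count as aromatic (indole).
The 6-membered ring has four sp³ carbons, so it is not fully conjugated — not aromatic (cyclohexene).
The fused 6/5-membered bicyclic (with one N–H) is a single π system with 9 sp² atoms and 10 π electrons from ring double bonds plus a heteroatom lone pair. 10 = 4(2)+2, so the system is aromatic and both rings count as aromatic (indole).
4 of the 5 rings are aromatic. Total: 4.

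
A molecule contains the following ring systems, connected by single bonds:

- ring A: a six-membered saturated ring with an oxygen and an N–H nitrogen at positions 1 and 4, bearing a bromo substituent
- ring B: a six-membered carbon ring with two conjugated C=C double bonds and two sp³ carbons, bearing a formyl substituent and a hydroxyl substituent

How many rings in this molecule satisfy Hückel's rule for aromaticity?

0

Ring A has only sp³ atoms, so it is not fully conjugated — not aromatic (morpholine).
Ring B has two sp³ carbons, so it is not fully conjugated — not aromatic (1,3-cyclohexadiene).
No ring is aromatic. Total: 0.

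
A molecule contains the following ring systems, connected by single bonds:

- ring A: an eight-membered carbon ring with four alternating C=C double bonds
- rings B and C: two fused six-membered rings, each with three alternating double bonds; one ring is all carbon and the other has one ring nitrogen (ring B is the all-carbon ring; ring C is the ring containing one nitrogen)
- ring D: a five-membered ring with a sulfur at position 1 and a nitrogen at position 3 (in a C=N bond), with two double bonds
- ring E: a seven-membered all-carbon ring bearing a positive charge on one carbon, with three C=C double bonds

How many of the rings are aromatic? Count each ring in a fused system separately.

Ring A has only sp² ring atoms; a planar conformation would have a fully conjugated π system of 8 electrons. But 8 = 4(2), which is 4n not 4n+2, so ring A is not aromatic (cyclooctatetraene) — cyclooctatetraene distorts into a non-planar tub to avoid antiaromaticity.
Rings B and C form a fused bicyclic system (with one nitrogen) with 10 sp² atoms and 10 π electrons from ring double bonds. 10 = 4(2)+2, so the system is aromatic and both rings count as aromatic (quinoline).
Ring D has a continuous p-orbital overlap around the ring; 2 ring double bonds (4 π electrons) plus a heteroatom lone pair (2) give 6 π electrons. 6 = 4(1)+2, so ring D is aromatic (thiazole).
Ring E is planar and fully conjugated; 3 ring double bonds (6 π electrons) plus the carbocation's empty p orbital (0, but keeps the ring conjugated) give 6 π electrons. That satisfies 4n+2 with n=1, so ring E is aromatic (tropylium cation).
Aromatic: B, C, D, E. Total: 4.

4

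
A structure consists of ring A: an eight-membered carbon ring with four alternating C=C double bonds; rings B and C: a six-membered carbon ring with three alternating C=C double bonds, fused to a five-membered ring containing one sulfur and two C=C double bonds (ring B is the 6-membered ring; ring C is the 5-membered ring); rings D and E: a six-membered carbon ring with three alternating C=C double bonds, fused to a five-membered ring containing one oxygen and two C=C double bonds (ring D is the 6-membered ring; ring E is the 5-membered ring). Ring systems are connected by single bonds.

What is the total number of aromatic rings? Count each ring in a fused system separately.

Ring A has only sp² ring atoms; a planar conformation would have a fully conjugated π system of 8 electrons. But 8 = 4(2), which is 4n not 4n+2, so ring A is not aromatic (cyclooctatetraene) — cyclooctatetraene distorts into a non-planar tub to avoid antiaromaticity.
Rings B and C form a fused bicyclic system (with one sulfur) with 9 sp² atoms and 10 π electrons from ring double bonds plus a heteroatom lone pair. 10 = 4(2)+2, so the system is aromatic and both rings count as aromatic (benzothiophene).
Rings D and E form a fused bicyclic system (with one oxygen) with 9 sp² atoms and 10 π electrons from ring double bonds plus a heteroatom lone pair. 10 = 4(2)+2, so the system is aromatic and both rings count as aromatic (benzofuran).
Aromatic: B, C, D, E. Total: 4.

4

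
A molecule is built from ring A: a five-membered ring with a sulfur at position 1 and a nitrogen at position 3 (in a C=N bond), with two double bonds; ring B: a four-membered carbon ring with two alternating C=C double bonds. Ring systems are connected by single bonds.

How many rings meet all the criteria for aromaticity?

Ring A is fully conjugated (every ring atom contributes a p orbital); 2 ring double bonds (4 π electrons) plus a heteroatom lone pair (2) give 6 π electrons. 6 = 4(1)+2, so ring A is aromatic (thiazole).
Ring B has only sp² ring atoms; a planar conformation would have a fully conjugated π system of 4 electrons. But 4 = 4(1), which is 4n not 4n+2, so ring B is not aromatic (cyclobutadiene) — cyclobutadiene is antiaromatic and distorts to a rectangle.
Aromatic: A. Total: 1.

1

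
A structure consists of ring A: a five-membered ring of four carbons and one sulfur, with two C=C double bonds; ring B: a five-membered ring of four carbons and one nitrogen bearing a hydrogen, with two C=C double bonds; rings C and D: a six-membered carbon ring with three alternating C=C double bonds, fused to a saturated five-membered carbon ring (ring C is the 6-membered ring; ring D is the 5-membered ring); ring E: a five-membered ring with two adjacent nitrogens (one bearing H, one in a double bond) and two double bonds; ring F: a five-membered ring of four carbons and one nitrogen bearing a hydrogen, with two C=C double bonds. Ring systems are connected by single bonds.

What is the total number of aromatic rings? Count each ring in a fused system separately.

Ring A has a continuous p-orbital overlap around the ring; 2 ring double bonds (4 π electrons) plus a heteroatom lone pair (2) give 6 π electrons. 6 = 4(1)+2, so ring A is aromatic (thiophene).
Ring B has a continuous p-orbital overlap around the ring; 2 ring double bonds (4 π electrons) plus a heteroatom lone pair (2) give 6 π electrons. 6 = 4(1)+2, so ring B is aromatic (pyrrole).
Ring C is fully conjugated (every ring atom contributes a p orbital); 3 ring double bonds give 6 π electrons. 6 = 4(1)+2, so ring C is aromatic (benzene ring).
Ring D has three sp³ carbons, so it is not fully conjugated — not aromatic (cyclopentane ring).
Ring E has a continuous p-orbital overlap around the ring; 2 ring double bonds (4 π electrons) plus a heteroatom lone pair (2) give 6 π electrons. That satisfies 4n+2 with n=1, so ring E is aromatic (pyrazole).
Ring F is fully conjugated (every ring atom contributes a p orbital); 2 ring double bonds (4 π electrons) plus a heteroatom lone pair (2) give 6 π electrons. 6 = 4(1)+2, so ring F is aromatic (pyrrole).
Aromatic: A, B, C, E, F. Total: 5.

5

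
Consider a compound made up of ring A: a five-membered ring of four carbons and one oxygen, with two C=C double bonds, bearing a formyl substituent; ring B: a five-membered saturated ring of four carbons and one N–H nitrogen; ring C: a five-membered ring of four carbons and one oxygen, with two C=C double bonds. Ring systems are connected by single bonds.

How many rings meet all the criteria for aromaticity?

Ring A is fully conjugated (every ring atom contributes a p orbital); 2 ring double bonds (4 π electrons) plus a heteroatom lone pair (2) give 6 π electrons. Since 6 = 4n+2 (n=1), ring A is aromatic (furan).
Ring B has only sp³ atoms, so it is not fully conjugated — not aromatic (pyrrolidine).
Ring C is planar and fully conjugated; 2 ring double bonds (4 π electrons) plus a heteroatom lone pair (2) give 6 π electrons. Since 6 = 4n+2 (n=1), ring C is aromatic (furan).
Aromatic: A, C. Total: 2.

2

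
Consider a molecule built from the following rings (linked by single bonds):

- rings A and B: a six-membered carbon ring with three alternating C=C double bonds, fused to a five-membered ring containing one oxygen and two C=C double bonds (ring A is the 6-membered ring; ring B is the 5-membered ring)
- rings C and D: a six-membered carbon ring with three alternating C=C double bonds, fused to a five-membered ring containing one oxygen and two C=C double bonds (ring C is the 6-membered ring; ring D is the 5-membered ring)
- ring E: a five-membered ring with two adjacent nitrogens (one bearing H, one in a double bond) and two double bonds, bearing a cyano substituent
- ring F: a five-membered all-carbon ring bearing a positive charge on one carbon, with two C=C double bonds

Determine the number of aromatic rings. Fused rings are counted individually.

Rings A and B form a fused bicyclic system (with one oxygen) with 9 sp² atoms and 10 π electrons from ring double bonds plus a heteroatom lone pair. 10 = 4(2)+2, so the system is aromatic and both rings count as aromatic (benzofuran).
Rings C and D form a fused bicyclic system (with one oxygen) with 9 sp² atoms and 10 π electrons from ring double bonds plus a heteroatom lone pair. 10 = 4(2)+2, so the system is aromatic and both rings count as aromatic (benzofuran).
Ring E is planar and fully conjugated; 2 ring double bonds (4 π electrons) plus a heteroatom lone pair (2) give 6 π electrons. Since 6 = 4n+2 (n=1), ring E is aromatic (pyrazole).
Ring F has only sp² ring atoms; a planar conformation would have a fully conjugated π system of 4 electrons. But 4 = 4(1), which is 4n not 4n+2, so ring F is not aromatic (cyclopentadienyl cation).
Aromatic: A, B, C, D, E. Total: 5.

5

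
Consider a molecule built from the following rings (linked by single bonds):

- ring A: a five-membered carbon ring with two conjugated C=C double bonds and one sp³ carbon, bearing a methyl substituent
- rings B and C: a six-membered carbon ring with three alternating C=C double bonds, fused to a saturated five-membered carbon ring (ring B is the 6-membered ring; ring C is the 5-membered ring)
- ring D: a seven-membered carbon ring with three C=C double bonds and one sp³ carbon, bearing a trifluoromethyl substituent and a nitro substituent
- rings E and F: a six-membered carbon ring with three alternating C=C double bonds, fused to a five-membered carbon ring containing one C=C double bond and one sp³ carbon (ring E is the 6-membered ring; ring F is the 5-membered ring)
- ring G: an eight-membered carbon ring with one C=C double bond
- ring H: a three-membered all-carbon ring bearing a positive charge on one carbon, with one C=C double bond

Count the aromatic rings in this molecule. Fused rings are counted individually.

3

Ring A has one sp³ carbon, so it is not fully conjugated — not aromatic (cyclopentadiene).
Ring B is planar and fully conjugated; 3 ring double bonds give 6 π electrons. That satisfies 4n+2 with n=1, so ring B is aromatic (benzene ring).
Ring C has three sp³ carbons, so it is not fully conjugated — not aromatic (cyclopentane ring).
Ring D has one sp³ carbon, so it is not fully conjugated — not aromatic (cycloheptatriene).
Ring E has a continuous p-orbital overlap around the ring; 3 ring double bonds give 6 π electrons. That satisfies 4n+2 with n=1, so ring E is aromatic (benzene ring).
Ring F has one sp³ carbon, so it is not fully conjugated — not aromatic (cyclopentene ring).
Ring G has six sp³ carbons, so it is not fully conjugated — not aromatic (cyclooctene).
Ring H has a continuous p-orbital overlap around the ring; 1 ring double bond (2 π electrons) plus the carbocation's empty p orbital (0, but keeps the ring conjugated) give 2 π electrons. That satisfies 4n+2 with n=0, so ring H is aromatic (cyclopropenyl cation).
Aromatic: B, E, H. Total: 3.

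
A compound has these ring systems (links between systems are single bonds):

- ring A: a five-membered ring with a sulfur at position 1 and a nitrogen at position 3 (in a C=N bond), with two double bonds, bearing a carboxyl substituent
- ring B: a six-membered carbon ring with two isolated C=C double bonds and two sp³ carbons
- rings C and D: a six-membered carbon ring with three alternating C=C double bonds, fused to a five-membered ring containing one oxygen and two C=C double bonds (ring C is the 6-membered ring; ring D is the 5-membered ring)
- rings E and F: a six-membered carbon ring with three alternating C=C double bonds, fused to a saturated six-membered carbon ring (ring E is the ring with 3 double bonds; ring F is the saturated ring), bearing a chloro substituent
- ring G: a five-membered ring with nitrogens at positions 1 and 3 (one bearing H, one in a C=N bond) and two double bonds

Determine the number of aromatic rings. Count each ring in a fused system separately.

5

Ring A is planar and fully conjugated; 2 ring double bonds (4 π electrons) plus a heteroatom lone pair (2) give 6 π electrons. Since 6 = 4n+2 (n=1), ring A is aromatic (thiazole).
Ring B has two sp³ carbons, so it is not fully conjugated — not aromatic (1,4-cyclohexadiene).
Rings C and D form a fused bicyclic system (with one oxygen) with 9 sp² atoms and 10 π electrons from ring double bonds plus a heteroatom lone pair. 10 = 4(2)+2, so the system is aromatic and both rings count as aromatic (benzofuran).
Ring E is planar and fully conjugated; 3 ring double bonds give 6 π electrons. Since 6 = 4n+2 (n=1), ring E is aromatic (benzene ring).
Ring F has four sp³ carbons, so it is not fully conjugated — not aromatic (cyclohexane ring).
Ring G is fully conjugated (every ring atom contributes a p orbital); 2 ring double bonds (4 π electrons) plus a heteroatom lone pair (2) give 6 π electrons. Since 6 = 4n+2 (n=1), ring G is aromatic (imidazole).
Aromatic: A, C, D, E, G. Total: 5.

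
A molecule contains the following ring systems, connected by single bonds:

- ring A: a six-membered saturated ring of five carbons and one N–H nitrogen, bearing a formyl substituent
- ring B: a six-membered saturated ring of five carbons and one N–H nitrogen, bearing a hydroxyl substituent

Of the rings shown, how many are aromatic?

0

Ring A has only sp³ atoms, so it is not fully conjugated — not aromatic (piperidine).
Ring B has only sp³ atoms, so it is not fully conjugated — not aromatic (piperidine).
No ring is aromatic. Total: 0.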